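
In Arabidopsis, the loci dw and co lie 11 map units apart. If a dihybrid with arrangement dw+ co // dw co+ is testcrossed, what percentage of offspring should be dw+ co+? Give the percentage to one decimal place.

5.5%

A map distance of 11 map units corresponds to a recombination frequency of 0.110.
The F1 is dw+ co / dw co+, so dw+ co+ is a recombinant gamete class with expected frequency r/2 = 0.110/2 = 0.0550.
That is 0.0550 = 5.5% of the progeny.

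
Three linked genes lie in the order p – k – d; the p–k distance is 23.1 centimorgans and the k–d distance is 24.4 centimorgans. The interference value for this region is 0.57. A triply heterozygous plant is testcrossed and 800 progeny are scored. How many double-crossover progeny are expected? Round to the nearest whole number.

Map distances give recombination frequencies of 0.231 and 0.244 for the two intervals.
With interference 0.57 (so coincidence = 0.43), expected double-crossover frequency = 0.231 × 0.244 × 0.43 = 0.02424.
Expected number = 0.02424 × 800 = 19.39 ≈ 19.

19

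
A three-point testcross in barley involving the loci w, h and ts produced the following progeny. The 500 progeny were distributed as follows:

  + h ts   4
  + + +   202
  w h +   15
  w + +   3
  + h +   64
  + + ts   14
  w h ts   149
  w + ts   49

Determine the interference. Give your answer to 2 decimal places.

0.19

The two most frequent reciprocal classes, + + + and w h ts, are the parental types, so the F1 was + + + / w h ts.
The two rarest classes, w + + and + h ts, are the double crossovers. Comparing them with the parentals, only the w allele has switched, so w is the middle locus and the order is h – w – ts.
h–w: (113 + 7)/500 = 0.2400; w–ts: (29 + 7)/500 = 0.0720.
Expected DCO frequency = 0.2400 × 0.0720 ≈ 0.01728; observed = 7/500 ≈ 0.01400.
Coefficient of coincidence = 0.01400/0.01728 ≈ 0.81; interference = 1 − 0.81 = 0.19.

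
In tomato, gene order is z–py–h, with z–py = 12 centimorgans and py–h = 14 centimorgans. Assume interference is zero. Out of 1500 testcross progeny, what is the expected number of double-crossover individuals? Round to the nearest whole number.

25

Map distances give recombination frequencies of 0.120 and 0.140 for the two intervals.
With no interference, expected double-crossover frequency = 0.120 × 0.140 = 0.01680.
Expected number = 0.01680 × 1500 = 25.20 ≈ 25.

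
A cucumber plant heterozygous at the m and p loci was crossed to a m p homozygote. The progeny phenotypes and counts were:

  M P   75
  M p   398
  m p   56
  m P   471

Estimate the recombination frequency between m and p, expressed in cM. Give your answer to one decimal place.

The two most frequent classes, M p (398) and m P (471), are the parental types, so the F1 was M p / m P.
The recombinant classes are M P and m p: 75 + 56 = 131.
Recombination frequency = 131/1000 = 0.1310 ≈ 13.1%, i.e. 13.1 cM.

13.1 cM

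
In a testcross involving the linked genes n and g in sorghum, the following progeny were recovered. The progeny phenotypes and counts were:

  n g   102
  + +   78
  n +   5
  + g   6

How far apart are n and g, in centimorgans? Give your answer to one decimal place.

The two most frequent classes, + + (78) and n g (102), are the parental types, so the F1 was + + / n g.
The recombinant classes are + g and n +: 6 + 5 = 11.
Recombination frequency = 11/191 = 0.0576 ≈ 5.8%, i.e. 5.8 centimorgans.

5.8 centimorgans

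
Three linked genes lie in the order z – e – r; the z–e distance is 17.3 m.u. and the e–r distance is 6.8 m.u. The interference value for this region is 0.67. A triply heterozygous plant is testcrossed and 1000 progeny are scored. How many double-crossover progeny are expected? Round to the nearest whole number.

4

Map distances give recombination frequencies of 0.173 and 0.068 for the two intervals.
With interference 0.67 (so coincidence = 0.33), expected double-crossover frequency = 0.173 × 0.068 × 0.33 = 0.00388.
Expected number = 0.00388 × 1000 = 3.88 ≈ 4.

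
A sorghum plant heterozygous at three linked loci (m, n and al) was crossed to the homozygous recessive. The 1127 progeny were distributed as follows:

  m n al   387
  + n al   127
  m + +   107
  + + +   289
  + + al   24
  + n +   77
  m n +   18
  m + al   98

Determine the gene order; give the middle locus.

al

The two most frequent reciprocal classes, + + + and m n al, are the parental types, so the F1 was + + + / m n al.
The two rarest classes, + + al and m n +, are the double crossovers. Comparing them with the parentals, only the al allele has switched, so al is the middle locus and the order is n – al – m.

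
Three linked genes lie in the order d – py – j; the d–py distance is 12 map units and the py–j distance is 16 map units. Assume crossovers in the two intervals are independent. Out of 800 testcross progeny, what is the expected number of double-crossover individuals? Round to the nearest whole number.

15

Map distances give recombination frequencies of 0.120 and 0.160 for the two intervals.
With no interference, expected double-crossover frequency = 0.120 × 0.160 = 0.01920.
Expected number = 0.01920 × 800 = 15.36 ≈ 15.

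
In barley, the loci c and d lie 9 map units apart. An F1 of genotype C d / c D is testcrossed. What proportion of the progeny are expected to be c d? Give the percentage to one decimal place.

A map distance of 9 map units corresponds to a recombination frequency of 0.090.
The F1 is C d / c D, so c d is a recombinant gamete class with expected frequency r/2 = 0.090/2 = 0.0450.
That is 0.0450 = 4.5% of the progeny.

4.5%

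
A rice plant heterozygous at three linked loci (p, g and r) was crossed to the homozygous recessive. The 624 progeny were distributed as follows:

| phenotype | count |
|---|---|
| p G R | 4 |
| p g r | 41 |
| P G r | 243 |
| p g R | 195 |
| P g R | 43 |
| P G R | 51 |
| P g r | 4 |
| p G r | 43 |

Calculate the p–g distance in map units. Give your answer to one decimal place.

15.1 map units

The two most frequent reciprocal classes, P G r and p g R, are the parental types, so the F1 was P G r / p g R.
The two rarest classes, P g r and p G R, are the double crossovers. Comparing them with the parentals, only the g allele has switched, so g is the middle locus and the order is r – g – p.
Crossovers in the g–p interval produce the single-crossover classes p G r and P g R (43 + 43 = 86) plus the double crossovers (8).
RF(g–p) = (86 + 8) / 624 = 94/624 = 0.1506 → 15.1 map units.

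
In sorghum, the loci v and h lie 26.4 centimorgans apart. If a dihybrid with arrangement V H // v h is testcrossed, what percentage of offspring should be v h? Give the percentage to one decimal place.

36.8%

A map distance of 26.4 centimorgans corresponds to a recombination frequency of 0.264.
The F1 is V H / v h, so v h is a parental gamete class with expected frequency (1 − r)/2 = 0.736/2 = 0.3680.
That is 0.3680 = 36.8% of the progeny.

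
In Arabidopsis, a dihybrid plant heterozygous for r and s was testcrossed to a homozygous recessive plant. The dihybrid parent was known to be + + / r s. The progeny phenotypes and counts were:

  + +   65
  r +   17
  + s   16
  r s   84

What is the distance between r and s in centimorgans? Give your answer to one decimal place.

18.1 centimorgans

The recombinant classes are + s and r +: 16 + 17 = 33.
Recombination frequency = 33/182 = 0.1813 ≈ 18.1%, i.e. 18.1 centimorgans.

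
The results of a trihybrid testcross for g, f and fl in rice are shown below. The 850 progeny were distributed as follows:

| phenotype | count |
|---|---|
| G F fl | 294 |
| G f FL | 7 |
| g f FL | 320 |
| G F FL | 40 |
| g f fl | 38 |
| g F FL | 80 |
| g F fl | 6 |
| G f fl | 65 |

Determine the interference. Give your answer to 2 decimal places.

0.23

The two most frequent reciprocal classes, g f FL and G F fl, are the parental types, so the F1 was g f FL / G F fl.
The two rarest classes, G f FL and g F fl, are the double crossovers. Comparing them with the parentals, only the g allele has switched, so g is the middle locus and the order is f – g – fl.
f–g: (145 + 13)/850 = 0.1859; g–fl: (78 + 13)/850 = 0.1071.
Expected DCO frequency = 0.1859 × 0.1071 ≈ 0.01991; observed = 13/850 ≈ 0.01529.
Coefficient of coincidence = 0.01529/0.01991 ≈ 0.77; interference = 1 − 0.77 = 0.23.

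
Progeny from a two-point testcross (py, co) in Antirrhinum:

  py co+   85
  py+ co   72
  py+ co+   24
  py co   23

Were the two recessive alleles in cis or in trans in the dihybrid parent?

The two most frequent classes are py+ co (72) and py co+ (85); these are the parental (non-recombinant) types.
So the F1 carried py+ co on one chromosome and py co+ on the other — the recessive alleles are on opposite chromosomes (trans / repulsion).

trans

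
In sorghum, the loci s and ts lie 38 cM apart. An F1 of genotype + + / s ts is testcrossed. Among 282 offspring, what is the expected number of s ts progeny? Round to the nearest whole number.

A map distance of 38 cM corresponds to a recombination frequency of 0.380.
The F1 is + + / s ts, so s ts is a parental gamete class with expected frequency (1 − r)/2 = 0.620/2 = 0.3100.
Expected number = 0.3100 × 282 = 87.42 ≈ 87.

87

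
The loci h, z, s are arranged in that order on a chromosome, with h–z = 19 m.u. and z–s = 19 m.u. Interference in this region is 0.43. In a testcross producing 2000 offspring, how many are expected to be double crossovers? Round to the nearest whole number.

Map distances give recombination frequencies of 0.190 and 0.190 for the two intervals.
With interference 0.43 (so coincidence = 0.57), expected double-crossover frequency = 0.190 × 0.190 × 0.57 = 0.02058.
Expected number = 0.02058 × 2000 = 41.15 ≈ 41.

41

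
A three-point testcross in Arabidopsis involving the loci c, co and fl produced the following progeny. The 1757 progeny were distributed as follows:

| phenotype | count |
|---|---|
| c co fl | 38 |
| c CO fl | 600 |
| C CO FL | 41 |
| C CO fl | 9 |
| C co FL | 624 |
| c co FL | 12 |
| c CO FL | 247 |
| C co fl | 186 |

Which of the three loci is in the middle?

The two most frequent reciprocal classes, C co FL and c CO fl, are the parental types, so the F1 was C co FL / c CO fl.
The two rarest classes, c co FL and C CO fl, are the double crossovers. Comparing them with the parentals, only the c allele has switched, so c is the middle locus and the order is fl – c – co.

c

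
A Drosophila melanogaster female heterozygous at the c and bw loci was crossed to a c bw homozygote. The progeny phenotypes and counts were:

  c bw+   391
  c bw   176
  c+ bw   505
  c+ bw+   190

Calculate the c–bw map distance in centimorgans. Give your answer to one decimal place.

29.0 centimorgans

The two most frequent classes, c+ bw (505) and c bw+ (391), are the parental types, so the F1 was c+ bw / c bw+.
The recombinant classes are c+ bw+ and c bw: 190 + 176 = 366.
Recombination frequency = 366/1262 = 0.2900 ≈ 29.0%, i.e. 29.0 centimorgans.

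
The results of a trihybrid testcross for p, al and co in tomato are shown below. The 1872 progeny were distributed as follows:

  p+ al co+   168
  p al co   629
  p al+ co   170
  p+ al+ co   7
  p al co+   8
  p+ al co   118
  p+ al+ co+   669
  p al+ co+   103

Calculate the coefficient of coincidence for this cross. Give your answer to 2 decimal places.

The two most frequent reciprocal classes, p+ al+ co+ and p al co, are the parental types, so the F1 was p+ al+ co+ / p al co.
The two rarest classes, p+ al+ co and p al co+, are the double crossovers. Comparing them with the parentals, only the co allele has switched, so co is the middle locus and the order is p – co – al.
p–co: (221 + 15)/1872 = 0.1261; co–al: (338 + 15)/1872 = 0.1886.
Expected DCO frequency = 0.1261 × 0.1886 ≈ 0.02378; observed = 15/1872 ≈ 0.00801.
Coefficient of coincidence = 0.00801/0.02378 ≈ 0.34.

0.34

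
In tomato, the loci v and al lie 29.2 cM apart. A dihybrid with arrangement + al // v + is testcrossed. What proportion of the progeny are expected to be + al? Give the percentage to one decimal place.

35.4%

A map distance of 29.2 cM corresponds to a recombination frequency of 0.292.
The F1 is + al / v +, so + al is a parental gamete class with expected frequency (1 − r)/2 = 0.708/2 = 0.3540.
That is 0.3540 = 35.4% of the progeny.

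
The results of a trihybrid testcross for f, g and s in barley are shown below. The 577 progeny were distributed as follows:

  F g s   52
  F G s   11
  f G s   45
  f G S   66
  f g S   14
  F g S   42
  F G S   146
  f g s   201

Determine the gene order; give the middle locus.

s

The two most frequent reciprocal classes, F G S and f g s, are the parental types, so the F1 was F G S / f g s.
The two rarest classes, F G s and f g S, are the double crossovers. Comparing them with the parentals, only the s allele has switched, so s is the middle locus and the order is f – s – g.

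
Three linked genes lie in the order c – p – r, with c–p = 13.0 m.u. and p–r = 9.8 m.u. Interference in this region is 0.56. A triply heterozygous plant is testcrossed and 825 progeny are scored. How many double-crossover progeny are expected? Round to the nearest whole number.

5

Map distances give recombination frequencies of 0.130 and 0.098 for the two intervals.
With interference 0.56 (so coincidence = 0.44), expected double-crossover frequency = 0.130 × 0.098 × 0.44 = 0.00561.
Expected number = 0.00561 × 825 = 4.62 ≈ 5.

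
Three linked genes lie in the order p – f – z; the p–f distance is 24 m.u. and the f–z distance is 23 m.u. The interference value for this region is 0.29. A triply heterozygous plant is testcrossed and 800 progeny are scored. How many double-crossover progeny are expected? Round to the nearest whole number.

Map distances give recombination frequencies of 0.240 and 0.230 for the two intervals.
With interference 0.29 (so coincidence = 0.71), expected double-crossover frequency = 0.240 × 0.230 × 0.71 = 0.03919.
Expected number = 0.03919 × 800 = 31.35 ≈ 31.

31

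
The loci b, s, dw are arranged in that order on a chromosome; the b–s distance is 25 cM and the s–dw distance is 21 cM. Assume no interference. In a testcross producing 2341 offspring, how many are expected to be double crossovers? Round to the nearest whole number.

Map distances give recombination frequencies of 0.250 and 0.210 for the two intervals.
With no interference, expected double-crossover frequency = 0.250 × 0.210 = 0.05250.
Expected number = 0.05250 × 2341 = 122.90 ≈ 123.

123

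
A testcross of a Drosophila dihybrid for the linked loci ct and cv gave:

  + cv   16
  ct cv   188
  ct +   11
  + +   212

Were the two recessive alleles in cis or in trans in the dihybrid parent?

cis

The two most frequent classes are + + (212) and ct cv (188); these are the parental (non-recombinant) types.
So the F1 carried + + on one chromosome and ct cv on the other — the recessive alleles are on the same chromosome (cis / coupling).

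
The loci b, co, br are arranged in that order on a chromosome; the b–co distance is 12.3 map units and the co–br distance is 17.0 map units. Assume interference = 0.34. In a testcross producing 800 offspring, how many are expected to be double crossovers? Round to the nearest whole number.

11

Map distances give recombination frequencies of 0.123 and 0.170 for the two intervals.
With interference 0.34 (so coincidence = 0.66), expected double-crossover frequency = 0.123 × 0.170 × 0.66 = 0.01380.
Expected number = 0.01380 × 800 = 11.04 ≈ 11.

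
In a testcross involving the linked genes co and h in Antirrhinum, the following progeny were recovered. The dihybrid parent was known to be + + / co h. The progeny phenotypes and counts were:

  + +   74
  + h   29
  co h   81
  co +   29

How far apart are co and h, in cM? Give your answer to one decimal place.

The recombinant classes are + h and co +: 29 + 29 = 58.
Recombination frequency = 58/213 = 0.2723 ≈ 27.2%, i.e. 27.2 cM.

27.2 cM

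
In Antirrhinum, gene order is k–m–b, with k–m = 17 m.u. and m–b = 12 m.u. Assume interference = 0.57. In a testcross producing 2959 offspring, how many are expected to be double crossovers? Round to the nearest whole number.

Map distances give recombination frequencies of 0.170 and 0.120 for the two intervals.
With interference 0.57 (so coincidence = 0.43), expected double-crossover frequency = 0.170 × 0.120 × 0.43 = 0.00877.
Expected number = 0.00877 × 2959 = 25.96 ≈ 26.

26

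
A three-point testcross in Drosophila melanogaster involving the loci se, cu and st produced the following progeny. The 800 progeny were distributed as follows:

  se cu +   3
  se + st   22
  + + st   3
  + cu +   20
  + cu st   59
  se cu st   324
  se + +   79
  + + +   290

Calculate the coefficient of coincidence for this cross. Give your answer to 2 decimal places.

0.69

The two most frequent reciprocal classes, se cu st and + + +, are the parental types, so the F1 was se cu st / + + +.
The two rarest classes, se cu + and + + st, are the double crossovers. Comparing them with the parentals, only the st allele has switched, so st is the middle locus and the order is se – st – cu.
se–st: (138 + 6)/800 = 0.1800; st–cu: (42 + 6)/800 = 0.0600.
Expected DCO frequency = 0.1800 × 0.0600 ≈ 0.01080; observed = 6/800 ≈ 0.00750.
Coefficient of coincidence = 0.00750/0.01080 ≈ 0.69.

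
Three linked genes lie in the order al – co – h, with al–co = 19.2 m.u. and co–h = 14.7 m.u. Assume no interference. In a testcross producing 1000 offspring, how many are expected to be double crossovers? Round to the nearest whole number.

28

Map distances give recombination frequencies of 0.192 and 0.147 for the two intervals.
With no interference, expected double-crossover frequency = 0.192 × 0.147 = 0.02822.
Expected number = 0.02822 × 1000 = 28.22 ≈ 28.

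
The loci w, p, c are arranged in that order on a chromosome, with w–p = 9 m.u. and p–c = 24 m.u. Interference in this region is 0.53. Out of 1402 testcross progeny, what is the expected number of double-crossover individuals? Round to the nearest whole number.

Map distances give recombination frequencies of 0.090 and 0.240 for the two intervals.
With interference 0.53 (so coincidence = 0.47), expected double-crossover frequency = 0.090 × 0.240 × 0.47 = 0.01015.
Expected number = 0.01015 × 1402 = 14.23 ≈ 14.

14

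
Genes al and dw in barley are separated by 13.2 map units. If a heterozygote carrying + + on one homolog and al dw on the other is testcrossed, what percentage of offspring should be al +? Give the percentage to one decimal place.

A map distance of 13.2 map units corresponds to a recombination frequency of 0.132.
The F1 is + + / al dw, so al + is a recombinant gamete class with expected frequency r/2 = 0.132/2 = 0.0660.
That is 0.0660 = 6.6% of the progeny.

6.6%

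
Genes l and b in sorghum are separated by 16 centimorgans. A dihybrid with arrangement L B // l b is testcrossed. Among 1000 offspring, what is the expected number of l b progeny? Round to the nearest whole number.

420

A map distance of 16 centimorgans corresponds to a recombination frequency of 0.160.
The F1 is L B / l b, so l b is a parental gamete class with expected frequency (1 − r)/2 = 0.840/2 = 0.4200.
Expected number = 0.4200 × 1000 = 420.00 ≈ 420.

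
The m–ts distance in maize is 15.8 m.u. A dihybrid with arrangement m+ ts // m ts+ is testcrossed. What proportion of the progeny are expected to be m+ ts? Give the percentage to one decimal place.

42.1%

A map distance of 15.8 m.u. corresponds to a recombination frequency of 0.158.
The F1 is m+ ts / m ts+, so m+ ts is a parental gamete class with expected frequency (1 − r)/2 = 0.842/2 = 0.4210.
That is 0.4210 = 42.1% of the progeny.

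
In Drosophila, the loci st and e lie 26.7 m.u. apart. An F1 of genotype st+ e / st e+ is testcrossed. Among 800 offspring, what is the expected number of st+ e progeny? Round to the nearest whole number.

293

A map distance of 26.7 m.u. corresponds to a recombination frequency of 0.267.
The F1 is st+ e / st e+, so st+ e is a parental gamete class with expected frequency (1 − r)/2 = 0.733/2 = 0.3665.
Expected number = 0.3665 × 800 = 293.20 ≈ 293.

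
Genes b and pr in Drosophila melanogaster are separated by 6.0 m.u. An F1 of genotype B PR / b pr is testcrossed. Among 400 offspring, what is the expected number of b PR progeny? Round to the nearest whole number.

12

A map distance of 6.0 m.u. corresponds to a recombination frequency of 0.060.
The F1 is B PR / b pr, so b PR is a recombinant gamete class with expected frequency r/2 = 0.060/2 = 0.0300.
Expected number = 0.0300 × 400 = 12.00 ≈ 12.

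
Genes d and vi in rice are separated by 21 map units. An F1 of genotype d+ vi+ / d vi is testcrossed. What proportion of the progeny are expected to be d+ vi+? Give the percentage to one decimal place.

A map distance of 21 map units corresponds to a recombination frequency of 0.210.
The F1 is d+ vi+ / d vi, so d+ vi+ is a parental gamete class with expected frequency (1 − r)/2 = 0.790/2 = 0.3950.
That is 0.3950 = 39.5% of the progeny.

39.5%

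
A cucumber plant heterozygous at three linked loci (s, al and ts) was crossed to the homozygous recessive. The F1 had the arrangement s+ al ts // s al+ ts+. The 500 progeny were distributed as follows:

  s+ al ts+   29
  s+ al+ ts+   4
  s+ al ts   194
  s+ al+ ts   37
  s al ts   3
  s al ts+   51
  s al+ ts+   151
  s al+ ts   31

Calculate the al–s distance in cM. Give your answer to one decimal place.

19.0 cM

The two rarest classes, s al ts and s+ al+ ts+, are the double crossovers. Comparing them with the parentals, only the s allele has switched, so s is the middle locus and the order is al – s – ts.
Crossovers in the al–s interval produce the single-crossover classes s+ al+ ts and s al ts+ (37 + 51 = 88) plus the double crossovers (7).
RF(al–s) = (88 + 7) / 500 = 95/500 = 0.1900 → 19.0 cM.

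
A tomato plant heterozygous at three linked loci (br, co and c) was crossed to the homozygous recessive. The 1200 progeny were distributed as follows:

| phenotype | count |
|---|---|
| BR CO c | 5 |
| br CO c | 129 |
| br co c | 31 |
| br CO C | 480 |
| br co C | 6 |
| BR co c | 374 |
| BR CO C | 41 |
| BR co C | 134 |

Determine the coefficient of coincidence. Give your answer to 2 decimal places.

The two most frequent reciprocal classes, br CO C and BR co c, are the parental types, so the F1 was br CO C / BR co c.
The two rarest classes, br co C and BR CO c, are the double crossovers. Comparing them with the parentals, only the co allele has switched, so co is the middle locus and the order is c – co – br.
c–co: (263 + 11)/1200 = 0.2283; co–br: (72 + 11)/1200 = 0.0692.
Expected DCO frequency = 0.2283 × 0.0692 ≈ 0.01580; observed = 11/1200 ≈ 0.00917.
Coefficient of coincidence = 0.00917/0.01580 ≈ 0.58.

0.58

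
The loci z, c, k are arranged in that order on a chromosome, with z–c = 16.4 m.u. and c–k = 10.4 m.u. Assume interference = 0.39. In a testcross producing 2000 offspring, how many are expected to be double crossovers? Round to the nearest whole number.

Map distances give recombination frequencies of 0.164 and 0.104 for the two intervals.
With interference 0.39 (so coincidence = 0.61), expected double-crossover frequency = 0.164 × 0.104 × 0.61 = 0.01040.
Expected number = 0.01040 × 2000 = 20.81 ≈ 21.

21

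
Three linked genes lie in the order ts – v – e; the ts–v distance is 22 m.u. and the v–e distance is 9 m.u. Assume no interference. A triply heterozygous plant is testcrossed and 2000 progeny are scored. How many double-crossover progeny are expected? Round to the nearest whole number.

40

Map distances give recombination frequencies of 0.220 and 0.090 for the two intervals.
With no interference, expected double-crossover frequency = 0.220 × 0.090 = 0.01980.
Expected number = 0.01980 × 2000 = 39.60 ≈ 40.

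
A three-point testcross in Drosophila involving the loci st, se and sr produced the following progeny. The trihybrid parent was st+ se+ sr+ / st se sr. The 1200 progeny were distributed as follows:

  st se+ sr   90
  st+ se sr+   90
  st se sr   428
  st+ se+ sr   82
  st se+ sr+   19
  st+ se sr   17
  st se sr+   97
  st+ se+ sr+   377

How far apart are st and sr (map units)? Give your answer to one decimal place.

The two rarest classes, st se+ sr+ and st+ se sr, are the double crossovers. Comparing them with the parentals, only the st allele has switched, so st is the middle locus and the order is sr – st – se.
Crossovers in the sr–st interval produce the single-crossover classes st+ se+ sr and st se sr+ (82 + 97 = 179) plus the double crossovers (36).
RF(sr–st) = (179 + 36) / 1200 = 215/1200 = 0.1792 → 17.9 map units.

17.9 map units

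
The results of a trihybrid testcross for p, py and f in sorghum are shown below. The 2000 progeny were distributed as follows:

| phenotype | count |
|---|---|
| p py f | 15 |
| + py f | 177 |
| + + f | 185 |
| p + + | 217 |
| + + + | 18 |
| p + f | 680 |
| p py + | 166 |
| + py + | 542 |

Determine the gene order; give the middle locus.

The two most frequent reciprocal classes, + py + and p + f, are the parental types, so the F1 was + py + / p + f.
The two rarest classes, + + + and p py f, are the double crossovers. Comparing them with the parentals, only the py allele has switched, so py is the middle locus and the order is p – py – f.

py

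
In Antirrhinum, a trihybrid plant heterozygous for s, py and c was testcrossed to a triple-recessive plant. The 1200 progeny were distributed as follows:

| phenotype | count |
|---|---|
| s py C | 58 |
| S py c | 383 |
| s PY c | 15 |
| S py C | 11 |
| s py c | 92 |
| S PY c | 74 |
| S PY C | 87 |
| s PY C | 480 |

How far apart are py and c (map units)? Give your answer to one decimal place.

The two most frequent reciprocal classes, s PY C and S py c, are the parental types, so the F1 was s PY C / S py c.
The two rarest classes, s PY c and S py C, are the double crossovers. Comparing them with the parentals, only the c allele has switched, so c is the middle locus and the order is s – c – py.
Crossovers in the c–py interval produce the single-crossover classes s py C and S PY c (58 + 74 = 132) plus the double crossovers (26).
RF(c–py) = (132 + 26) / 1200 = 158/1200 = 0.1317 → 13.2 map units.

13.2 map units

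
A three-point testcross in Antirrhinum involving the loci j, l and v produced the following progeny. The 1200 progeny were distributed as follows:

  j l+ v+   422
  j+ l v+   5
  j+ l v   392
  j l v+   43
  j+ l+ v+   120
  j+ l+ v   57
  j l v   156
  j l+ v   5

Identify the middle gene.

The two most frequent reciprocal classes, j l+ v+ and j+ l v, are the parental types, so the F1 was j l+ v+ / j+ l v.
The two rarest classes, j l+ v and j+ l v+, are the double crossovers. Comparing them with the parentals, only the v allele has switched, so v is the middle locus and the order is l – v – j.

v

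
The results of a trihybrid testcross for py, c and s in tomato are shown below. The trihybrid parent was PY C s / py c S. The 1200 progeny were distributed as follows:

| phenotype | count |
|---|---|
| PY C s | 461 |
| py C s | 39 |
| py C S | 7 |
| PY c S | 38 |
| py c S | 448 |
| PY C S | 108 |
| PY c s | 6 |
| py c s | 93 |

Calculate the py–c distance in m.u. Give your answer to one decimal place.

7.5 m.u.

The two rarest classes, PY c s and py C S, are the double crossovers. Comparing them with the parentals, only the c allele has switched, so c is the middle locus and the order is s – c – py.
Crossovers in the c–py interval produce the single-crossover classes py C s and PY c S (39 + 38 = 77) plus the double crossovers (13).
RF(c–py) = (77 + 13) / 1200 = 90/1200 = 0.0750 → 7.5 m.u.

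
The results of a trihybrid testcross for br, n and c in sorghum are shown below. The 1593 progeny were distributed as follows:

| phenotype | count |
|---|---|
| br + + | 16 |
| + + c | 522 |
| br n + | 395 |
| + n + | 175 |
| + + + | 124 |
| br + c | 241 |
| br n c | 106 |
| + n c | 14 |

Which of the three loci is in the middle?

The two most frequent reciprocal classes, + + c and br n +, are the parental types, so the F1 was + + c / br n +.
The two rarest classes, + n c and br + +, are the double crossovers. Comparing them with the parentals, only the n allele has switched, so n is the middle locus and the order is c – n – br.

n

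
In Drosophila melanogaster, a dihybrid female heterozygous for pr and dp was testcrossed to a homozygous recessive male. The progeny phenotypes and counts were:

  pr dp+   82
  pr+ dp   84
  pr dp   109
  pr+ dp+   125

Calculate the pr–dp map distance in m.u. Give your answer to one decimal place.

The two most frequent classes, pr+ dp+ (125) and pr dp (109), are the parental types, so the F1 was pr+ dp+ / pr dp.
The recombinant classes are pr+ dp and pr dp+: 84 + 82 = 166.
Recombination frequency = 166/400 = 0.4150 ≈ 41.5%, i.e. 41.5 m.u.

41.5 m.u.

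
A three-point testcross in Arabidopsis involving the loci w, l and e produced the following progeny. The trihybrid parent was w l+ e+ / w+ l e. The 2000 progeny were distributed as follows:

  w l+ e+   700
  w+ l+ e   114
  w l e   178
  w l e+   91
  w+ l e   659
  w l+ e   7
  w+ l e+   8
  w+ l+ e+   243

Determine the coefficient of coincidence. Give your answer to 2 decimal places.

0.31

The two rarest classes, w l+ e and w+ l e+, are the double crossovers. Comparing them with the parentals, only the e allele has switched, so e is the middle locus and the order is w – e – l.
w–e: (421 + 15)/2000 = 0.2180; e–l: (205 + 15)/2000 = 0.1100.
Expected DCO frequency = 0.2180 × 0.1100 ≈ 0.02398; observed = 15/2000 ≈ 0.00750.
Coefficient of coincidence = 0.00750/0.02398 ≈ 0.31.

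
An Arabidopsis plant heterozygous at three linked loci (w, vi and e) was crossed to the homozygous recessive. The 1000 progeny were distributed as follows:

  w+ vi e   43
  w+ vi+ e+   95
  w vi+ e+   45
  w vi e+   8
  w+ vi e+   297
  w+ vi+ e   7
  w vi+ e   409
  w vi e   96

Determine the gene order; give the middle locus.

The two most frequent reciprocal classes, w+ vi e+ and w vi+ e, are the parental types, so the F1 was w+ vi e+ / w vi+ e.
The two rarest classes, w vi e+ and w+ vi+ e, are the double crossovers. Comparing them with the parentals, only the w allele has switched, so w is the middle locus and the order is e – w – vi.

w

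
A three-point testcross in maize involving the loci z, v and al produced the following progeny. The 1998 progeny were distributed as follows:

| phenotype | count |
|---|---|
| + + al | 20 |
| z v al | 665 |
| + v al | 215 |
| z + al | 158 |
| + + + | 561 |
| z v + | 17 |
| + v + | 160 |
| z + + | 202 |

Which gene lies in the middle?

The two most frequent reciprocal classes, z v al and + + +, are the parental types, so the F1 was z v al / + + +.
The two rarest classes, z v + and + + al, are the double crossovers. Comparing them with the parentals, only the al allele has switched, so al is the middle locus and the order is v – al – z.

al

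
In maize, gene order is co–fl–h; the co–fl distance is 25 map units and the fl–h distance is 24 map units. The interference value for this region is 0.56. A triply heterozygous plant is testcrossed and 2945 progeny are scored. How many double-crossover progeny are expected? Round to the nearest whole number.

Map distances give recombination frequencies of 0.250 and 0.240 for the two intervals.
With interference 0.56 (so coincidence = 0.44), expected double-crossover frequency = 0.250 × 0.240 × 0.44 = 0.02640.
Expected number = 0.02640 × 2945 = 77.75 ≈ 78.

78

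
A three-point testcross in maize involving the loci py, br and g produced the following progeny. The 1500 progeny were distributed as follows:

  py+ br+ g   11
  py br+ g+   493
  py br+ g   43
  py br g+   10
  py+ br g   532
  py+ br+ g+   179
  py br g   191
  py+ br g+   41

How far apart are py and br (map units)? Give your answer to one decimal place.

26.1 map units

The two most frequent reciprocal classes, py br+ g+ and py+ br g, are the parental types, so the F1 was py br+ g+ / py+ br g.
The two rarest classes, py br g+ and py+ br+ g, are the double crossovers. Comparing them with the parentals, only the br allele has switched, so br is the middle locus and the order is g – br – py.
Crossovers in the br–py interval produce the single-crossover classes py+ br+ g+ and py br g (179 + 191 = 370) plus the double crossovers (21).
RF(br–py) = (370 + 21) / 1500 = 391/1500 = 0.2607 → 26.1 map units.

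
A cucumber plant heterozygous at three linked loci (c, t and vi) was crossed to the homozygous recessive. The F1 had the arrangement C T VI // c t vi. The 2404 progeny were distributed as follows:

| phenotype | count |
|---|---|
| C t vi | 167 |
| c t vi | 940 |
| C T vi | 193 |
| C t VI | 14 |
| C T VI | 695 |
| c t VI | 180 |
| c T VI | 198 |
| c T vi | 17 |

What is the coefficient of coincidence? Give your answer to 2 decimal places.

The two rarest classes, C t VI and c T vi, are the double crossovers. Comparing them with the parentals, only the t allele has switched, so t is the middle locus and the order is c – t – vi.
c–t: (365 + 31)/2404 = 0.1647; t–vi: (373 + 31)/2404 = 0.1681.
Expected DCO frequency = 0.1647 × 0.1681 ≈ 0.02769; observed = 31/2404 ≈ 0.01290.
Coefficient of coincidence = 0.01290/0.02769 ≈ 0.47.

0.47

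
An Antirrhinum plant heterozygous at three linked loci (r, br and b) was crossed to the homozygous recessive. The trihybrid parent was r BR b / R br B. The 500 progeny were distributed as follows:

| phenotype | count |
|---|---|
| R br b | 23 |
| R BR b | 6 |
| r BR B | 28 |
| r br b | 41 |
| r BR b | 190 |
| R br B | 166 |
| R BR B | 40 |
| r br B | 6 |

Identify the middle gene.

The two rarest classes, R BR b and r br B, are the double crossovers. Comparing them with the parentals, only the r allele has switched, so r is the middle locus and the order is br – r – b.

r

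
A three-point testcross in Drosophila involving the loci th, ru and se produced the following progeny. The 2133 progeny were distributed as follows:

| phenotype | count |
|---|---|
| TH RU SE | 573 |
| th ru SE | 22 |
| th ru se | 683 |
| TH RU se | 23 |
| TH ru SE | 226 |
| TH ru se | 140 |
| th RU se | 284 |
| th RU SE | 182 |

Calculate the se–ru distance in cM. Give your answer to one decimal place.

The two most frequent reciprocal classes, th ru se and TH RU SE, are the parental types, so the F1 was th ru se / TH RU SE.
The two rarest classes, th ru SE and TH RU se, are the double crossovers. Comparing them with the parentals, only the se allele has switched, so se is the middle locus and the order is ru – se – th.
Crossovers in the ru–se interval produce the single-crossover classes th RU se and TH ru SE (284 + 226 = 510) plus the double crossovers (45).
RF(ru–se) = (510 + 45) / 2133 = 555/2133 = 0.2602 → 26.0 cM.

26.0 cM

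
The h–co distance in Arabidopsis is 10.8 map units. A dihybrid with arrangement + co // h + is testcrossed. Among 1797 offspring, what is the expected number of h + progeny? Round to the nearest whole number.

A map distance of 10.8 map units corresponds to a recombination frequency of 0.108.
The F1 is + co / h +, so h + is a parental gamete class with expected frequency (1 − r)/2 = 0.892/2 = 0.4460.
Expected number = 0.4460 × 1797 = 801.46 ≈ 801.

801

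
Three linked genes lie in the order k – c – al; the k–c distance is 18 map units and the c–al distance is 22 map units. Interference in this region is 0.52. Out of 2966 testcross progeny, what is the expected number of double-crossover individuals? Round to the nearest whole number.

56

Map distances give recombination frequencies of 0.180 and 0.220 for the two intervals.
With interference 0.52 (so coincidence = 0.48), expected double-crossover frequency = 0.180 × 0.220 × 0.48 = 0.01901.
Expected number = 0.01901 × 2966 = 56.38 ≈ 56.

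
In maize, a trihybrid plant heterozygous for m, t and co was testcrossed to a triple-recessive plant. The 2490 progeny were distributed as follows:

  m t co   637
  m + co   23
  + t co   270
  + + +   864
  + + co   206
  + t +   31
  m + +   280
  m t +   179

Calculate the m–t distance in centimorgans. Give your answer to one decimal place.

24.3 centimorgans

The two most frequent reciprocal classes, m t co and + + +, are the parental types, so the F1 was m t co / + + +.
The two rarest classes, m + co and + t +, are the double crossovers. Comparing them with the parentals, only the t allele has switched, so t is the middle locus and the order is m – t – co.
Crossovers in the m–t interval produce the single-crossover classes + t co and m + + (270 + 280 = 550) plus the double crossovers (54).
RF(m–t) = (550 + 54) / 2490 = 604/2490 = 0.2426 → 24.3 centimorgans.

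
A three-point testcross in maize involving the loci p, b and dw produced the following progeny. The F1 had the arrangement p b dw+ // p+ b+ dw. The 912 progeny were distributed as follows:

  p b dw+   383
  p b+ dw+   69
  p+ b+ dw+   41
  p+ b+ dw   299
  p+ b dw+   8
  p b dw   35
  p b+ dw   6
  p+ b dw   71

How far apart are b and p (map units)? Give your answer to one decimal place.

16.9 map units

The two rarest classes, p+ b dw+ and p b+ dw, are the double crossovers. Comparing them with the parentals, only the p allele has switched, so p is the middle locus and the order is b – p – dw.
Crossovers in the b–p interval produce the single-crossover classes p b+ dw+ and p+ b dw (69 + 71 = 140) plus the double crossovers (14).
RF(b–p) = (140 + 14) / 912 = 154/912 = 0.1689 → 16.9 map units.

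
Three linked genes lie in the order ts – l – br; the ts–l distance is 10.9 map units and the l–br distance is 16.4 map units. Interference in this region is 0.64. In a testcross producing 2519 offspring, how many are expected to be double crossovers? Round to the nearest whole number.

Map distances give recombination frequencies of 0.109 and 0.164 for the two intervals.
With interference 0.64 (so coincidence = 0.36), expected double-crossover frequency = 0.109 × 0.164 × 0.36 = 0.00644.
Expected number = 0.00644 × 2519 = 16.21 ≈ 16.

16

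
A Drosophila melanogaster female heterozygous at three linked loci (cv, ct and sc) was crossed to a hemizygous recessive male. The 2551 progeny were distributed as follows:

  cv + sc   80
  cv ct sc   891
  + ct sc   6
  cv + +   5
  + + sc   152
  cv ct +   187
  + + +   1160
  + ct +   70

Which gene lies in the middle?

The two most frequent reciprocal classes, + + + and cv ct sc, are the parental types, so the F1 was + + + / cv ct sc.
The two rarest classes, cv + + and + ct sc, are the double crossovers. Comparing them with the parentals, only the cv allele has switched, so cv is the middle locus and the order is sc – cv – ct.

cv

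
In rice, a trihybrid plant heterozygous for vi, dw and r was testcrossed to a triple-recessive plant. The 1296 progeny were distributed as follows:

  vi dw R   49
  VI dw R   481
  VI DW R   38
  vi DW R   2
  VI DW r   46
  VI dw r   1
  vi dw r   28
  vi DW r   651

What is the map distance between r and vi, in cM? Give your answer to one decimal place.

7.6 cM

The two most frequent reciprocal classes, vi DW r and VI dw R, are the parental types, so the F1 was vi DW r / VI dw R.
The two rarest classes, vi DW R and VI dw r, are the double crossovers. Comparing them with the parentals, only the r allele has switched, so r is the middle locus and the order is vi – r – dw.
Crossovers in the vi–r interval produce the single-crossover classes VI DW r and vi dw R (46 + 49 = 95) plus the double crossovers (3).
RF(vi–r) = (95 + 3) / 1296 = 98/1296 = 0.0756 → 7.6 cM.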